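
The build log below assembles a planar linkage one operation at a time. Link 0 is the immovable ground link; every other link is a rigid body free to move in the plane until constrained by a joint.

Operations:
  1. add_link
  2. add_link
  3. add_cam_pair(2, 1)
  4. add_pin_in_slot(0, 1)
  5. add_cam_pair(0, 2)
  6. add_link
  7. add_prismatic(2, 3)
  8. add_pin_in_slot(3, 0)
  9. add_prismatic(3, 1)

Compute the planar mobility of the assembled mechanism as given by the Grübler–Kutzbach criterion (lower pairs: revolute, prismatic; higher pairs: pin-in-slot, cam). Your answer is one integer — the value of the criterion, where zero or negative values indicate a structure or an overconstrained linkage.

M = 1

(L,J1,J2)=(1,0,0); link0 fixed
link1: (2,0,0)
link2: (3,0,0)
C 2-1 [J2]: (3,0,1)
PS 0-1 [J2]: (3,0,2)
C 0-2 [J2]: (3,0,3)
link3: (4,0,3)
P 2-3 [J1]: (4,1,3)
PS 3-0 [J2]: (4,1,4)
P 3-1 [J1]: (4,2,4)
Grübler: 3·3 − 2·2 − 4 = 1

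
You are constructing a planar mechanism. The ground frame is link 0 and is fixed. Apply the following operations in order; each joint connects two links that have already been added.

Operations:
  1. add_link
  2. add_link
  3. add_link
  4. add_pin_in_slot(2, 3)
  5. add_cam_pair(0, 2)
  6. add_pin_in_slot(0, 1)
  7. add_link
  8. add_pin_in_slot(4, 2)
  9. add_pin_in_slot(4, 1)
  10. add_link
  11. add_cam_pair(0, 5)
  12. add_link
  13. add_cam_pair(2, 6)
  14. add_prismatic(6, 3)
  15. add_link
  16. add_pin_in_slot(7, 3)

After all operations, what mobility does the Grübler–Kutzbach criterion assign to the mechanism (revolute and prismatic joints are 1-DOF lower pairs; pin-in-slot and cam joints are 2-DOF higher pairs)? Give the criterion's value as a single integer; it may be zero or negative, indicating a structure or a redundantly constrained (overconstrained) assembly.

ground; <1,0,0>
#1 <2,0,0>
#2 <3,0,0>
#3 <4,0,0>
PS:2↔3 J2 <4,0,1>
C:0↔2 J2 <4,0,2>
PS:0↔1 J2 <4,0,3>
#4 <5,0,3>
PS:4↔2 J2 <5,0,4>
PS:4↔1 J2 <5,0,5>
#5 <6,0,5>
C:0↔5 J2 <6,0,6>
#6 <7,0,6>
C:2↔6 J2 <7,0,7>
P:6↔3 J1 <7,1,7>
#7 <8,1,7>
PS:7↔3 J2 <8,1,8>
3×7 − 2×1 − 1×8 = 11

M = 11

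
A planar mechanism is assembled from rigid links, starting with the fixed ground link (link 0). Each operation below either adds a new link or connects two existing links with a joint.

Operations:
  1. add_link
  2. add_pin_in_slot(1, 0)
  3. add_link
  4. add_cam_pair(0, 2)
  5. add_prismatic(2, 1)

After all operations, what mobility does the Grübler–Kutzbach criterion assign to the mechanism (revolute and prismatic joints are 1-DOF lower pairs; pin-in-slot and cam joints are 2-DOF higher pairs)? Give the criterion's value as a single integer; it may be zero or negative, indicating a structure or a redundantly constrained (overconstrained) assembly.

M = 2

link 0 = ground. State L|J1|J2 = 1|0|0
+link1  2|0|0
PS(1,0) f=2→J2  2|0|1
+link2  3|0|1
C(0,2) f=2→J2  3|0|2
P(2,1) f=1→J1  3|1|2
M = 3(3−1)−2·1−2 = 6−2−2 = 2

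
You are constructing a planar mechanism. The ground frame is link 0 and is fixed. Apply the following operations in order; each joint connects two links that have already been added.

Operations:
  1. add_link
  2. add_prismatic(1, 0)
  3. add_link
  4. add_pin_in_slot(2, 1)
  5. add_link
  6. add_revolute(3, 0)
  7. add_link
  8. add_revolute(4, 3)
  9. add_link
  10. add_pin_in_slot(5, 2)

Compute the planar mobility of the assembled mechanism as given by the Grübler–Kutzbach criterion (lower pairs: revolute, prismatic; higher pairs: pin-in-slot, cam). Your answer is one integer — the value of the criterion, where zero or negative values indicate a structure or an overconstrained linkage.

M = 7

[1;0;0] (link 0 is ground)
L+ [2;0;0]
P(1,0)∈J1 [2;1;0]
L+ [3;1;0]
PS(2,1)∈J2 [3;1;1]
L+ [4;1;1]
R(3,0)∈J1 [4;2;1]
L+ [5;2;1]
R(4,3)∈J1 [5;3;1]
L+ [6;3;1]
PS(5,2)∈J2 [6;3;2]
mobility = 15 − 6 − 2 = 7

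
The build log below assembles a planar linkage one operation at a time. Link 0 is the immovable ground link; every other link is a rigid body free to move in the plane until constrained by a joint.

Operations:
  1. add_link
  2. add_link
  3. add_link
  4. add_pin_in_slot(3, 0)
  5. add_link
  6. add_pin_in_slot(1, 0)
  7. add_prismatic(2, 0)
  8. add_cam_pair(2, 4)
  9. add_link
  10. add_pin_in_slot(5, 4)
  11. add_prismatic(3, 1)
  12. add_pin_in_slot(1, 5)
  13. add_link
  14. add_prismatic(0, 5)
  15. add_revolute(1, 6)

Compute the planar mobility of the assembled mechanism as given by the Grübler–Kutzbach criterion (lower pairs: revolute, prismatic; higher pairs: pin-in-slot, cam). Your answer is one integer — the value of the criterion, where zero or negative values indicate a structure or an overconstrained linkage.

ground; <1,0,0>
#1 <2,0,0>
#2 <3,0,0>
#3 <4,0,0>
PS:3↔0 J2 <4,0,1>
#4 <5,0,1>
PS:1↔0 J2 <5,0,2>
P:2↔0 J1 <5,1,2>
C:2↔4 J2 <5,1,3>
#5 <6,1,3>
PS:5↔4 J2 <6,1,4>
P:3↔1 J1 <6,2,4>
PS:1↔5 J2 <6,2,5>
#6 <7,2,5>
P:0↔5 J1 <7,3,5>
R:1↔6 J1 <7,4,5>
3×6 − 2×4 − 1×5 = 5

M = 5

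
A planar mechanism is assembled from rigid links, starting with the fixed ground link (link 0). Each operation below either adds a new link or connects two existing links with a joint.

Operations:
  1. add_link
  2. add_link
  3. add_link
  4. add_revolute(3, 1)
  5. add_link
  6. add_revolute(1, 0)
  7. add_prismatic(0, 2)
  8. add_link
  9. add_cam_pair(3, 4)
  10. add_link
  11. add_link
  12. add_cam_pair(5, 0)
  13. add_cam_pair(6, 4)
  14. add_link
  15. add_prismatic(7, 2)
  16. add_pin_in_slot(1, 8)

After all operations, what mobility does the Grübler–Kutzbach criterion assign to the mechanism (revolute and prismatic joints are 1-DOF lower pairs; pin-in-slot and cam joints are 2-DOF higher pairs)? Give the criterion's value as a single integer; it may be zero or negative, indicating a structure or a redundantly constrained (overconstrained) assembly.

M = 12

(L,J1,J2)=(1,0,0); link0 fixed
link1: (2,0,0)
link2: (3,0,0)
link3: (4,0,0)
R 3-1 [J1]: (4,1,0)
link4: (5,1,0)
R 1-0 [J1]: (5,2,0)
P 0-2 [J1]: (5,3,0)
link5: (6,3,0)
C 3-4 [J2]: (6,3,1)
link6: (7,3,1)
link7: (8,3,1)
C 5-0 [J2]: (8,3,2)
C 6-4 [J2]: (8,3,3)
link8: (9,3,3)
P 7-2 [J1]: (9,4,3)
PS 1-8 [J2]: (9,4,4)
Grübler: 3·8 − 2·4 − 4 = 12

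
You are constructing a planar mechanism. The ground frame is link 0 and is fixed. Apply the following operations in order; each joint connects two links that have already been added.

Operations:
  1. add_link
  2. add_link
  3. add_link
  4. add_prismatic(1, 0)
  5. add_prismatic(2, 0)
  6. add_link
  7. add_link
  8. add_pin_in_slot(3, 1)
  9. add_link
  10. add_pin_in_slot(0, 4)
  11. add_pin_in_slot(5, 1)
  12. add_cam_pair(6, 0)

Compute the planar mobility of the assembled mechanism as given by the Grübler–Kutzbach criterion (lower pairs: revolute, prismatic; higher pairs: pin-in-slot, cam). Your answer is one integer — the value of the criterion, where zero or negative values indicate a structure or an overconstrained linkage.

M = 10

(L,J1,J2)=(1,0,0); link0 fixed
link1: (2,0,0)
link2: (3,0,0)
link3: (4,0,0)
P 1-0 [J1]: (4,1,0)
P 2-0 [J1]: (4,2,0)
link4: (5,2,0)
link5: (6,2,0)
PS 3-1 [J2]: (6,2,1)
link6: (7,2,1)
PS 0-4 [J2]: (7,2,2)
PS 5-1 [J2]: (7,2,3)
C 6-0 [J2]: (7,2,4)
Grübler: 3·6 − 2·2 − 4 = 10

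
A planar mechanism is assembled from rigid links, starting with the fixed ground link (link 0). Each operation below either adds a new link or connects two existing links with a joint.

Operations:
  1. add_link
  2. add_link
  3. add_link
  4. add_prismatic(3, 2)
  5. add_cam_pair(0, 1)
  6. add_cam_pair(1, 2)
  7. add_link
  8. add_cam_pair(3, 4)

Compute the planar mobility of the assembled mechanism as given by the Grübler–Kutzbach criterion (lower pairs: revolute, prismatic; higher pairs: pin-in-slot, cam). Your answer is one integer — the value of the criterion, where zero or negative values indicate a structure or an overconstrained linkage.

M = 7

ground; <1,0,0>
#1 <2,0,0>
#2 <3,0,0>
#3 <4,0,0>
P:3↔2 J1 <4,1,0>
C:0↔1 J2 <4,1,1>
C:1↔2 J2 <4,1,2>
#4 <5,1,2>
C:3↔4 J2 <5,1,3>
3×4 − 2×1 − 1×3 = 7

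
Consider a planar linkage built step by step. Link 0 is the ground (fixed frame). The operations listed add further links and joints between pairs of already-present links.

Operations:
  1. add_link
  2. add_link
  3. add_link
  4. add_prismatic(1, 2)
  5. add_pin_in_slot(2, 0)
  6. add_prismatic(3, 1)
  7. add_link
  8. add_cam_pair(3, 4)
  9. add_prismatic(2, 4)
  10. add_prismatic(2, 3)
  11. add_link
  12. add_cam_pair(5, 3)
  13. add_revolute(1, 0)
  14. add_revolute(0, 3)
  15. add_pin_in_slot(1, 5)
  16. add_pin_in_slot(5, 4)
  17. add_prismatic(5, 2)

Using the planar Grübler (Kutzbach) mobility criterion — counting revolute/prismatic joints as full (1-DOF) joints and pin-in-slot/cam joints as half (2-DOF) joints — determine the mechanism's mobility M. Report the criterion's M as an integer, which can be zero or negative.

ground; <1,0,0>
#1 <2,0,0>
#2 <3,0,0>
#3 <4,0,0>
P:1↔2 J1 <4,1,0>
PS:2↔0 J2 <4,1,1>
P:3↔1 J1 <4,2,1>
#4 <5,2,1>
C:3↔4 J2 <5,2,2>
P:2↔4 J1 <5,3,2>
P:2↔3 J1 <5,4,2>
#5 <6,4,2>
C:5↔3 J2 <6,4,3>
R:1↔0 J1 <6,5,3>
R:0↔3 J1 <6,6,3>
PS:1↔5 J2 <6,6,4>
PS:5↔4 J2 <6,6,5>
P:5↔2 J1 <6,7,5>
3×5 − 2×7 − 1×5 = -4

M = -4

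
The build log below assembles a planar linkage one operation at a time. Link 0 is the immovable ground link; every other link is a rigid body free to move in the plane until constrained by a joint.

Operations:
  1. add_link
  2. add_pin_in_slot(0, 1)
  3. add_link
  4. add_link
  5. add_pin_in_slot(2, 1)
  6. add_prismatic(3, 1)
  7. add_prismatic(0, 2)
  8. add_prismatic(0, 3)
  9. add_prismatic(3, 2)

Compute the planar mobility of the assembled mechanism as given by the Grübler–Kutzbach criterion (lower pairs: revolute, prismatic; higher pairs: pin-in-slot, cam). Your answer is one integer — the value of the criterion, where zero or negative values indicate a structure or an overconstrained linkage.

(L,J1,J2)=(1,0,0); link0 fixed
link1: (2,0,0)
PS 0-1 [J2]: (2,0,1)
link2: (3,0,1)
link3: (4,0,1)
PS 2-1 [J2]: (4,0,2)
P 3-1 [J1]: (4,1,2)
P 0-2 [J1]: (4,2,2)
P 0-3 [J1]: (4,3,2)
P 3-2 [J1]: (4,4,2)
Grübler: 3·3 − 2·4 − 2 = -1

M = -1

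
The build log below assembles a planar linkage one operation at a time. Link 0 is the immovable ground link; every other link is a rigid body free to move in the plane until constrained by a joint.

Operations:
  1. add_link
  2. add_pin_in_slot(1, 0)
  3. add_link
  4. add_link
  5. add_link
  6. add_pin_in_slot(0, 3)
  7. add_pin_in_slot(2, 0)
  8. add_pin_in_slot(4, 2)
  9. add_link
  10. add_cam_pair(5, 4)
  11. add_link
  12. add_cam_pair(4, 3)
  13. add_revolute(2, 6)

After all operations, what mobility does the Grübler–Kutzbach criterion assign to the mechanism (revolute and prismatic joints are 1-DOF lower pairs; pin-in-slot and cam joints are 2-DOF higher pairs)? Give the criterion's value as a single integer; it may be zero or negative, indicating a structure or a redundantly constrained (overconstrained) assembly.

M = 10

link 0 = ground. State L|J1|J2 = 1|0|0
+link1  2|0|0
PS(1,0) f=2→J2  2|0|1
+link2  3|0|1
+link3  4|0|1
+link4  5|0|1
PS(0,3) f=2→J2  5|0|2
PS(2,0) f=2→J2  5|0|3
PS(4,2) f=2→J2  5|0|4
+link5  6|0|4
C(5,4) f=2→J2  6|0|5
+link6  7|0|5
C(4,3) f=2→J2  7|0|6
R(2,6) f=1→J1  7|1|6
M = 3(7−1)−2·1−6 = 18−2−6 = 10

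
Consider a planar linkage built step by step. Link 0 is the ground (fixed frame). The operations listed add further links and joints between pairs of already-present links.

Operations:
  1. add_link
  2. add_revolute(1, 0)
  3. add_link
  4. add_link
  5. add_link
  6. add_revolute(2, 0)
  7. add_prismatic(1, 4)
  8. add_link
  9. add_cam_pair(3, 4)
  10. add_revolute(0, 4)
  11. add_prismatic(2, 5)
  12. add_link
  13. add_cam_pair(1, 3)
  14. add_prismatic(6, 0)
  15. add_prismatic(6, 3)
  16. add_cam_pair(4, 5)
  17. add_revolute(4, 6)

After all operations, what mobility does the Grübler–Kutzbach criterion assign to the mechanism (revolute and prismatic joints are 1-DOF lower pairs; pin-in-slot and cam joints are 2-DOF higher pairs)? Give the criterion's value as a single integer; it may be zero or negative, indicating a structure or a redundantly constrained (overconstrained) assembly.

M = -1

link 0 = ground. State L|J1|J2 = 1|0|0
+link1  2|0|0
R(1,0) f=1→J1  2|1|0
+link2  3|1|0
+link3  4|1|0
+link4  5|1|0
R(2,0) f=1→J1  5|2|0
P(1,4) f=1→J1  5|3|0
+link5  6|3|0
C(3,4) f=2→J2  6|3|1
R(0,4) f=1→J1  6|4|1
P(2,5) f=1→J1  6|5|1
+link6  7|5|1
C(1,3) f=2→J2  7|5|2
P(6,0) f=1→J1  7|6|2
P(6,3) f=1→J1  7|7|2
C(4,5) f=2→J2  7|7|3
R(4,6) f=1→J1  7|8|3
M = 3(7−1)−2·8−3 = 18−16−3 = -1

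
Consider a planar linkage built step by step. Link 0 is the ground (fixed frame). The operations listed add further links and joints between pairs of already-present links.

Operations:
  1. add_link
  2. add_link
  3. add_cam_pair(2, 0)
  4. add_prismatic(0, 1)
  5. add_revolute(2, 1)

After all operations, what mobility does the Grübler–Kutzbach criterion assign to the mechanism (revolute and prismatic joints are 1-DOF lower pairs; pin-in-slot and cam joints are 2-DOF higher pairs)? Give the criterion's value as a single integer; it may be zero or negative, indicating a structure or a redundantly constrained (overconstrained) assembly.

[1;0;0] (link 0 is ground)
L+ [2;0;0]
L+ [3;0;0]
C(2,0)∈J2 [3;0;1]
P(0,1)∈J1 [3;1;1]
R(2,1)∈J1 [3;2;1]
mobility = 6 − 4 − 1 = 1

M = 1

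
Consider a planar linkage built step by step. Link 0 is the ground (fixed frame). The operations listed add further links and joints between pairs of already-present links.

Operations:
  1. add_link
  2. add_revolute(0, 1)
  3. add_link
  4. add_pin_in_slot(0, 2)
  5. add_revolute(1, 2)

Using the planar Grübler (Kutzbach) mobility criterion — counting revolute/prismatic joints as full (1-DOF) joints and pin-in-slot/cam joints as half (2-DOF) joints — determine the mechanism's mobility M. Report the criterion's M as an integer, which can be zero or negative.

[1;0;0] (link 0 is ground)
L+ [2;0;0]
R(0,1)∈J1 [2;1;0]
L+ [3;1;0]
PS(0,2)∈J2 [3;1;1]
R(1,2)∈J1 [3;2;1]
mobility = 6 − 4 − 1 = 1

M = 1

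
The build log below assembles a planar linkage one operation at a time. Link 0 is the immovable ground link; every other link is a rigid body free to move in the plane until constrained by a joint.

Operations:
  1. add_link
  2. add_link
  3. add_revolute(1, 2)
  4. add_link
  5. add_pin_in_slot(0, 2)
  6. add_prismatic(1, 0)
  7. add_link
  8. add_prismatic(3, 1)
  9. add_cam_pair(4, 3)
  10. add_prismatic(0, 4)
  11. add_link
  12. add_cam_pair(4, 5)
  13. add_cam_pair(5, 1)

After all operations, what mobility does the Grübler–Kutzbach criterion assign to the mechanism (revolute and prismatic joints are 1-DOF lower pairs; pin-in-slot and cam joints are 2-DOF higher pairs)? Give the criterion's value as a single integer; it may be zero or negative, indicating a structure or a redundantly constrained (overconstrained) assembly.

M = 3

link 0 = ground. State L|J1|J2 = 1|0|0
+link1  2|0|0
+link2  3|0|0
R(1,2) f=1→J1  3|1|0
+link3  4|1|0
PS(0,2) f=2→J2  4|1|1
P(1,0) f=1→J1  4|2|1
+link4  5|2|1
P(3,1) f=1→J1  5|3|1
C(4,3) f=2→J2  5|3|2
P(0,4) f=1→J1  5|4|2
+link5  6|4|2
C(4,5) f=2→J2  6|4|3
C(5,1) f=2→J2  6|4|4
M = 3(6−1)−2·4−4 = 15−8−4 = 3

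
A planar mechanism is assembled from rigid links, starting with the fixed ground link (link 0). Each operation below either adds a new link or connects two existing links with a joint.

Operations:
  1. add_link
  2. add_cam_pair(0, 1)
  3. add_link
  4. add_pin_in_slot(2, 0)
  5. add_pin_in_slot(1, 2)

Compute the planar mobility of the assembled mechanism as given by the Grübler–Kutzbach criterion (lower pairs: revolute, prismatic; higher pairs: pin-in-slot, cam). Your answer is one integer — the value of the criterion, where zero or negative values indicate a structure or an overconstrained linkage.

[1;0;0] (link 0 is ground)
L+ [2;0;0]
C(0,1)∈J2 [2;0;1]
L+ [3;0;1]
PS(2,0)∈J2 [3;0;2]
PS(1,2)∈J2 [3;0;3]
mobility = 6 − 0 − 3 = 3

M = 3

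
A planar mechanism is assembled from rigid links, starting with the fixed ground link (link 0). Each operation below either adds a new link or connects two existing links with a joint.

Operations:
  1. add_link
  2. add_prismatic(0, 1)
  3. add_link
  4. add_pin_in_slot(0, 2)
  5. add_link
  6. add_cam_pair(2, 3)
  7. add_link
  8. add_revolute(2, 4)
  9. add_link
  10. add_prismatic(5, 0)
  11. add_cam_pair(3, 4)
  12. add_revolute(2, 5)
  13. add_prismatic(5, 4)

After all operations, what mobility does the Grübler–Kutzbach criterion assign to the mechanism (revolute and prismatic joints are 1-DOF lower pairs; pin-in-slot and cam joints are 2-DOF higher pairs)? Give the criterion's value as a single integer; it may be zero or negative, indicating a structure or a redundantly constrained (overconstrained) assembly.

M = 2

ground; <1,0,0>
#1 <2,0,0>
P:0↔1 J1 <2,1,0>
#2 <3,1,0>
PS:0↔2 J2 <3,1,1>
#3 <4,1,1>
C:2↔3 J2 <4,1,2>
#4 <5,1,2>
R:2↔4 J1 <5,2,2>
#5 <6,2,2>
P:5↔0 J1 <6,3,2>
C:3↔4 J2 <6,3,3>
R:2↔5 J1 <6,4,3>
P:5↔4 J1 <6,5,3>
3×5 − 2×5 − 1×3 = 2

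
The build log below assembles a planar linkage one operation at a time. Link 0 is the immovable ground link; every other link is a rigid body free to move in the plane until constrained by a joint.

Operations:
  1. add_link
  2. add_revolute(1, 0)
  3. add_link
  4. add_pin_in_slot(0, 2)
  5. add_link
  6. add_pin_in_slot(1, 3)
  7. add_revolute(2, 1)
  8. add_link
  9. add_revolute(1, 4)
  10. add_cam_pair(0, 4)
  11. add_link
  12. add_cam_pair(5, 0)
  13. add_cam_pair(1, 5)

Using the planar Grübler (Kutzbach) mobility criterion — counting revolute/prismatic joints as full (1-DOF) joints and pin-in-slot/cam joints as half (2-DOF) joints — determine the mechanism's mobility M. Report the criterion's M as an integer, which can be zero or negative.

link 0 = ground. State L|J1|J2 = 1|0|0
+link1  2|0|0
R(1,0) f=1→J1  2|1|0
+link2  3|1|0
PS(0,2) f=2→J2  3|1|1
+link3  4|1|1
PS(1,3) f=2→J2  4|1|2
R(2,1) f=1→J1  4|2|2
+link4  5|2|2
R(1,4) f=1→J1  5|3|2
C(0,4) f=2→J2  5|3|3
+link5  6|3|3
C(5,0) f=2→J2  6|3|4
C(1,5) f=2→J2  6|3|5
M = 3(6−1)−2·3−5 = 15−6−5 = 4

M = 4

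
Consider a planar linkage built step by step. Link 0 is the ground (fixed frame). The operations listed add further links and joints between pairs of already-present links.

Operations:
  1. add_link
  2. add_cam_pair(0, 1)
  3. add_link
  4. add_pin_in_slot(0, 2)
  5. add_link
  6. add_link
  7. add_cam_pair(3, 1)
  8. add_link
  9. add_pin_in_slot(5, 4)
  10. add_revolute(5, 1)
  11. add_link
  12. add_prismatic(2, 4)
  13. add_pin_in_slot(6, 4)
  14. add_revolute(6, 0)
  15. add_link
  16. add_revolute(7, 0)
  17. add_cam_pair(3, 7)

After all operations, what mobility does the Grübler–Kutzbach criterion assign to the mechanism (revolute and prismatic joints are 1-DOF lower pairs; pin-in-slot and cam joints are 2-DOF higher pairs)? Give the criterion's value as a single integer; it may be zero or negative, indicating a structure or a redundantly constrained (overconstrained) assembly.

link 0 = ground. State L|J1|J2 = 1|0|0
+link1  2|0|0
C(0,1) f=2→J2  2|0|1
+link2  3|0|1
PS(0,2) f=2→J2  3|0|2
+link3  4|0|2
+link4  5|0|2
C(3,1) f=2→J2  5|0|3
+link5  6|0|3
PS(5,4) f=2→J2  6|0|4
R(5,1) f=1→J1  6|1|4
+link6  7|1|4
P(2,4) f=1→J1  7|2|4
PS(6,4) f=2→J2  7|2|5
R(6,0) f=1→J1  7|3|5
+link7  8|3|5
R(7,0) f=1→J1  8|4|5
C(3,7) f=2→J2  8|4|6
M = 3(8−1)−2·4−6 = 21−8−6 = 7

M = 7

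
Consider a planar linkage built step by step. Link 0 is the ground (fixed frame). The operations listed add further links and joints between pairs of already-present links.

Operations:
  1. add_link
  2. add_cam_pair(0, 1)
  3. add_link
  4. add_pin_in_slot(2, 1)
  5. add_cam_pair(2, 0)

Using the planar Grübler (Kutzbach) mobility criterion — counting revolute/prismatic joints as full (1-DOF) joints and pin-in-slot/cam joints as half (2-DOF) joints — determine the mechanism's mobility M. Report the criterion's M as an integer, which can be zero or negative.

(L,J1,J2)=(1,0,0); link0 fixed
link1: (2,0,0)
C 0-1 [J2]: (2,0,1)
link2: (3,0,1)
PS 2-1 [J2]: (3,0,2)
C 2-0 [J2]: (3,0,3)
Grübler: 3·2 − 2·0 − 3 = 3

M = 3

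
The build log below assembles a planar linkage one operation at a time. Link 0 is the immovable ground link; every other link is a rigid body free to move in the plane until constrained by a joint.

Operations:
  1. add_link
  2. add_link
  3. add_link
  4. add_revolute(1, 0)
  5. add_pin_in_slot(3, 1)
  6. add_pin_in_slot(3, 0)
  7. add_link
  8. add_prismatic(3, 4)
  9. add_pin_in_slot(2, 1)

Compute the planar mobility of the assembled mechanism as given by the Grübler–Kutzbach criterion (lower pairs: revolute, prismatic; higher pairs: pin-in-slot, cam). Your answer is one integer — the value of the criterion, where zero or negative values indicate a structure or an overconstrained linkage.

M = 5

[1;0;0] (link 0 is ground)
L+ [2;0;0]
L+ [3;0;0]
L+ [4;0;0]
R(1,0)∈J1 [4;1;0]
PS(3,1)∈J2 [4;1;1]
PS(3,0)∈J2 [4;1;2]
L+ [5;1;2]
P(3,4)∈J1 [5;2;2]
PS(2,1)∈J2 [5;2;3]
mobility = 12 − 4 − 3 = 5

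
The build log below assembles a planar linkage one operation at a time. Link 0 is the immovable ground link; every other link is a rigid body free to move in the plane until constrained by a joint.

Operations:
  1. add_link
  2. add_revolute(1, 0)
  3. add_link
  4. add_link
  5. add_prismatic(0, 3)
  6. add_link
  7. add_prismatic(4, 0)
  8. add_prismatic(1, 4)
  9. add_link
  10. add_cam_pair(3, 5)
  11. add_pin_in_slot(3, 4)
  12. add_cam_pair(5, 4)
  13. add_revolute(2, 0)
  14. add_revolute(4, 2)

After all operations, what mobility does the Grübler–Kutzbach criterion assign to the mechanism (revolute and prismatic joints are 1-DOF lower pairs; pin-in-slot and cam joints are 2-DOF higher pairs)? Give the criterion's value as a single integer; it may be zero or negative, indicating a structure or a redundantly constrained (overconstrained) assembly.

[1;0;0] (link 0 is ground)
L+ [2;0;0]
R(1,0)∈J1 [2;1;0]
L+ [3;1;0]
L+ [4;1;0]
P(0,3)∈J1 [4;2;0]
L+ [5;2;0]
P(4,0)∈J1 [5;3;0]
P(1,4)∈J1 [5;4;0]
L+ [6;4;0]
C(3,5)∈J2 [6;4;1]
PS(3,4)∈J2 [6;4;2]
C(5,4)∈J2 [6;4;3]
R(2,0)∈J1 [6;5;3]
R(4,2)∈J1 [6;6;3]
mobility = 15 − 12 − 3 = 0

M = 0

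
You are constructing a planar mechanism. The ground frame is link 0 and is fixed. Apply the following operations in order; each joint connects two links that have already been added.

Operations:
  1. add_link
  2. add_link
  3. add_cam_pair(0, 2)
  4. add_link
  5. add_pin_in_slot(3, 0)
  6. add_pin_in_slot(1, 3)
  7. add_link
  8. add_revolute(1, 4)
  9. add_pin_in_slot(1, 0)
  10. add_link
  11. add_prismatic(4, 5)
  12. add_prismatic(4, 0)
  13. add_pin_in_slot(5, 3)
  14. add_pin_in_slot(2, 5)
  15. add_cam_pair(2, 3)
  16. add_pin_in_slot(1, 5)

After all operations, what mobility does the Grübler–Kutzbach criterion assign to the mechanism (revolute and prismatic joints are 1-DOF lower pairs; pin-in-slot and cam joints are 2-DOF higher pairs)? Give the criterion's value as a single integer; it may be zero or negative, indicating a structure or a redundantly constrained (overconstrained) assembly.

M = 1

[1;0;0] (link 0 is ground)
L+ [2;0;0]
L+ [3;0;0]
C(0,2)∈J2 [3;0;1]
L+ [4;0;1]
PS(3,0)∈J2 [4;0;2]
PS(1,3)∈J2 [4;0;3]
L+ [5;0;3]
R(1,4)∈J1 [5;1;3]
PS(1,0)∈J2 [5;1;4]
L+ [6;1;4]
P(4,5)∈J1 [6;2;4]
P(4,0)∈J1 [6;3;4]
PS(5,3)∈J2 [6;3;5]
PS(2,5)∈J2 [6;3;6]
C(2,3)∈J2 [6;3;7]
PS(1,5)∈J2 [6;3;8]
mobility = 15 − 6 − 8 = 1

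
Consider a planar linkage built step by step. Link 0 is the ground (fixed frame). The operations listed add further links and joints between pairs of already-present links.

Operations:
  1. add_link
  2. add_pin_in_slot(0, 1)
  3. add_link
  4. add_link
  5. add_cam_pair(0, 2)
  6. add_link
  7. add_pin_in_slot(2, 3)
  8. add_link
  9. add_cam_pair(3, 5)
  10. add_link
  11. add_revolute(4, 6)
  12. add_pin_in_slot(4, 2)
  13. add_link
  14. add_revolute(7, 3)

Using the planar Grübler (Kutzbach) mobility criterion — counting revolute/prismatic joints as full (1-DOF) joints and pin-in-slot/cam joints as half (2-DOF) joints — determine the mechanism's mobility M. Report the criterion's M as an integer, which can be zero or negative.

M = 12

L=1 J1=0 J2=0
add link → L=2 J1=0 J2=0
PS@0,1 dof=2 J2 → L=2 J1=0 J2=1
add link → L=3 J1=0 J2=1
add link → L=4 J1=0 J2=1
C@0,2 dof=2 J2 → L=4 J1=0 J2=2
add link → L=5 J1=0 J2=2
PS@2,3 dof=2 J2 → L=5 J1=0 J2=3
add link → L=6 J1=0 J2=3
C@3,5 dof=2 J2 → L=6 J1=0 J2=4
add link → L=7 J1=0 J2=4
R@4,6 dof=1 J1 → L=7 J1=1 J2=4
PS@4,2 dof=2 J2 → L=7 J1=1 J2=5
add link → L=8 J1=1 J2=5
R@7,3 dof=1 J1 → L=8 J1=2 J2=5
M=3(L−1)−2J1−J2=3·7−2·2−5=12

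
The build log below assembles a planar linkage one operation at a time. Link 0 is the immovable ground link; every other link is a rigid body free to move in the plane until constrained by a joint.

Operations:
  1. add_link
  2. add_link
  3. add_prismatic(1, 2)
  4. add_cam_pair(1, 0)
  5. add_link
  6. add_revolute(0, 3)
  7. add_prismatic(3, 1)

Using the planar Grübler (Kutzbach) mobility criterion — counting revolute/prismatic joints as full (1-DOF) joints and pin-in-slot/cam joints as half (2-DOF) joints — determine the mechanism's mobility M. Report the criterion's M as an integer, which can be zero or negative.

[1;0;0] (link 0 is ground)
L+ [2;0;0]
L+ [3;0;0]
P(1,2)∈J1 [3;1;0]
C(1,0)∈J2 [3;1;1]
L+ [4;1;1]
R(0,3)∈J1 [4;2;1]
P(3,1)∈J1 [4;3;1]
mobility = 9 − 6 − 1 = 2

M = 2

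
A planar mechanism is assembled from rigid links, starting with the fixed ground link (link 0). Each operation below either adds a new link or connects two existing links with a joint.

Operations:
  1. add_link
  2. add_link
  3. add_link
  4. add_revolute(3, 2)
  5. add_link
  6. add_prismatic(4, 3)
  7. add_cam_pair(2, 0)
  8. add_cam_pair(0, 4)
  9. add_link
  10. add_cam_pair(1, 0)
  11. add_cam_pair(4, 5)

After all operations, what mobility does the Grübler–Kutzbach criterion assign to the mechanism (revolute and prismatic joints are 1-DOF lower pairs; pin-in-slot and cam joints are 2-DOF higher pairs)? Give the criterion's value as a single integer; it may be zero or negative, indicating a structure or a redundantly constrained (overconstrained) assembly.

(L,J1,J2)=(1,0,0); link0 fixed
link1: (2,0,0)
link2: (3,0,0)
link3: (4,0,0)
R 3-2 [J1]: (4,1,0)
link4: (5,1,0)
P 4-3 [J1]: (5,2,0)
C 2-0 [J2]: (5,2,1)
C 0-4 [J2]: (5,2,2)
link5: (6,2,2)
C 1-0 [J2]: (6,2,3)
C 4-5 [J2]: (6,2,4)
Grübler: 3·5 − 2·2 − 4 = 7

M = 7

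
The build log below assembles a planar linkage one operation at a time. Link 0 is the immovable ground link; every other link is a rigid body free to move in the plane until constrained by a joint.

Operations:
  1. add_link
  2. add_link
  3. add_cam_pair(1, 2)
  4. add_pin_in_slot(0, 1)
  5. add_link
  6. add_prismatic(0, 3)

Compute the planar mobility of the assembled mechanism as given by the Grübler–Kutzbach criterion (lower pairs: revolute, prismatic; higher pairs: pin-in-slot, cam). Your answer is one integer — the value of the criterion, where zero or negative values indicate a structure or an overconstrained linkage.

ground; <1,0,0>
#1 <2,0,0>
#2 <3,0,0>
C:1↔2 J2 <3,0,1>
PS:0↔1 J2 <3,0,2>
#3 <4,0,2>
P:0↔3 J1 <4,1,2>
3×3 − 2×1 − 1×2 = 5

M = 5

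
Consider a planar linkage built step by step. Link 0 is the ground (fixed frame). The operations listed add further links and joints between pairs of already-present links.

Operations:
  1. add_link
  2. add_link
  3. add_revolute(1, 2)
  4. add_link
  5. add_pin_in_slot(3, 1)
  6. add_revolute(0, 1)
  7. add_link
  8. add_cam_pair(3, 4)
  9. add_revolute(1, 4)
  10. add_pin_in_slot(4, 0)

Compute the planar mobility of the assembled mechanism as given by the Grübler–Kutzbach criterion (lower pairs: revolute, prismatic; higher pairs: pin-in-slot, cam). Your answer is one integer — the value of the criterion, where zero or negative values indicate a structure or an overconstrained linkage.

M = 3

(L,J1,J2)=(1,0,0); link0 fixed
link1: (2,0,0)
link2: (3,0,0)
R 1-2 [J1]: (3,1,0)
link3: (4,1,0)
PS 3-1 [J2]: (4,1,1)
R 0-1 [J1]: (4,2,1)
link4: (5,2,1)
C 3-4 [J2]: (5,2,2)
R 1-4 [J1]: (5,3,2)
PS 4-0 [J2]: (5,3,3)
Grübler: 3·4 − 2·3 − 3 = 3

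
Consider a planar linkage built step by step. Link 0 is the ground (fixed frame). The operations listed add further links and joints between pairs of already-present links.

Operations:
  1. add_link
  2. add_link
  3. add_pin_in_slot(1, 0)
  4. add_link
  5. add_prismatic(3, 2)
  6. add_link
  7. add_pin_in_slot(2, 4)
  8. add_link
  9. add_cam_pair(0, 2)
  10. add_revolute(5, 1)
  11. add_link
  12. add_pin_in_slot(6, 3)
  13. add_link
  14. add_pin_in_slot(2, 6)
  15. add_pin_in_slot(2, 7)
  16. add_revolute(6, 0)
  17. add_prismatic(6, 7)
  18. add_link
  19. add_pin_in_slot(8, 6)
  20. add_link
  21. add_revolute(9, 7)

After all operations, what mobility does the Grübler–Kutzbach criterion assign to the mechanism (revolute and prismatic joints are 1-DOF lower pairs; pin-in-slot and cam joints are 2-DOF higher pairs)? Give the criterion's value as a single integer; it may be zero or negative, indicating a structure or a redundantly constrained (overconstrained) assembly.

M = 10

[1;0;0] (link 0 is ground)
L+ [2;0;0]
L+ [3;0;0]
PS(1,0)∈J2 [3;0;1]
L+ [4;0;1]
P(3,2)∈J1 [4;1;1]
L+ [5;1;1]
PS(2,4)∈J2 [5;1;2]
L+ [6;1;2]
C(0,2)∈J2 [6;1;3]
R(5,1)∈J1 [6;2;3]
L+ [7;2;3]
PS(6,3)∈J2 [7;2;4]
L+ [8;2;4]
PS(2,6)∈J2 [8;2;5]
PS(2,7)∈J2 [8;2;6]
R(6,0)∈J1 [8;3;6]
P(6,7)∈J1 [8;4;6]
L+ [9;4;6]
PS(8,6)∈J2 [9;4;7]
L+ [10;4;7]
R(9,7)∈J1 [10;5;7]
mobility = 27 − 10 − 7 = 10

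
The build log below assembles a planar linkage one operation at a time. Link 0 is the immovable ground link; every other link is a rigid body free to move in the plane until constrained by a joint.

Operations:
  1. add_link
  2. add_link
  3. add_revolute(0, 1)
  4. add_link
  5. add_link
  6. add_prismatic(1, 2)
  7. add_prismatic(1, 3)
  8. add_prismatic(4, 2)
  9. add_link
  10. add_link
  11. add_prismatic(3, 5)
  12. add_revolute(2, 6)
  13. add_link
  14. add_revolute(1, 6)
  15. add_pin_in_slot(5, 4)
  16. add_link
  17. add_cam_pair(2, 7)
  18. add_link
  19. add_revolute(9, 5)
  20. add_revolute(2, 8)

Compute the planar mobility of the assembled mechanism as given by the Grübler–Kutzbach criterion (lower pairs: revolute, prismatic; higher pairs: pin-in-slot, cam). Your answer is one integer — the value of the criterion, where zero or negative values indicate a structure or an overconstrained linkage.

M = 7

ground; <1,0,0>
#1 <2,0,0>
#2 <3,0,0>
R:0↔1 J1 <3,1,0>
#3 <4,1,0>
#4 <5,1,0>
P:1↔2 J1 <5,2,0>
P:1↔3 J1 <5,3,0>
P:4↔2 J1 <5,4,0>
#5 <6,4,0>
#6 <7,4,0>
P:3↔5 J1 <7,5,0>
R:2↔6 J1 <7,6,0>
#7 <8,6,0>
R:1↔6 J1 <8,7,0>
PS:5↔4 J2 <8,7,1>
#8 <9,7,1>
C:2↔7 J2 <9,7,2>
#9 <10,7,2>
R:9↔5 J1 <10,8,2>
R:2↔8 J1 <10,9,2>
3×9 − 2×9 − 1×2 = 7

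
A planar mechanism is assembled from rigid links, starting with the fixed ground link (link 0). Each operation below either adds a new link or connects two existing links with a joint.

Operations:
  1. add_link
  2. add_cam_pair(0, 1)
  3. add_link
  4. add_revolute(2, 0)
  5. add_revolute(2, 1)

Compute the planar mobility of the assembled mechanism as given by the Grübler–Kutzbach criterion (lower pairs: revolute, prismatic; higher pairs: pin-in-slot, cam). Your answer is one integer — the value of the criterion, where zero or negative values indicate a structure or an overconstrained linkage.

link 0 = ground. State L|J1|J2 = 1|0|0
+link1  2|0|0
C(0,1) f=2→J2  2|0|1
+link2  3|0|1
R(2,0) f=1→J1  3|1|1
R(2,1) f=1→J1  3|2|1
M = 3(3−1)−2·2−1 = 6−4−1 = 1

M = 1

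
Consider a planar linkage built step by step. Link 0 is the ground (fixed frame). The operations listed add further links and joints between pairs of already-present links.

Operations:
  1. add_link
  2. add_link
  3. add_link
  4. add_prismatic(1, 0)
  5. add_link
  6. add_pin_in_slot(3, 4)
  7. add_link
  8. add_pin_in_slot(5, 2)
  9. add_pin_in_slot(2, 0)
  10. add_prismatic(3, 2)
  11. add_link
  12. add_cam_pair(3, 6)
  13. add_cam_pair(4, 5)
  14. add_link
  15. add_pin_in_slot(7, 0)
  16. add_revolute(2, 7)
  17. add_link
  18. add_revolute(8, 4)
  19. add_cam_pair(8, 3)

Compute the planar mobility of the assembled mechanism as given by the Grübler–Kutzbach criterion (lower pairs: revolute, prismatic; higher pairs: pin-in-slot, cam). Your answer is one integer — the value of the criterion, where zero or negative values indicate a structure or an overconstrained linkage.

M = 9

(L,J1,J2)=(1,0,0); link0 fixed
link1: (2,0,0)
link2: (3,0,0)
link3: (4,0,0)
P 1-0 [J1]: (4,1,0)
link4: (5,1,0)
PS 3-4 [J2]: (5,1,1)
link5: (6,1,1)
PS 5-2 [J2]: (6,1,2)
PS 2-0 [J2]: (6,1,3)
P 3-2 [J1]: (6,2,3)
link6: (7,2,3)
C 3-6 [J2]: (7,2,4)
C 4-5 [J2]: (7,2,5)
link7: (8,2,5)
PS 7-0 [J2]: (8,2,6)
R 2-7 [J1]: (8,3,6)
link8: (9,3,6)
R 8-4 [J1]: (9,4,6)
C 8-3 [J2]: (9,4,7)
Grübler: 3·8 − 2·4 − 7 = 9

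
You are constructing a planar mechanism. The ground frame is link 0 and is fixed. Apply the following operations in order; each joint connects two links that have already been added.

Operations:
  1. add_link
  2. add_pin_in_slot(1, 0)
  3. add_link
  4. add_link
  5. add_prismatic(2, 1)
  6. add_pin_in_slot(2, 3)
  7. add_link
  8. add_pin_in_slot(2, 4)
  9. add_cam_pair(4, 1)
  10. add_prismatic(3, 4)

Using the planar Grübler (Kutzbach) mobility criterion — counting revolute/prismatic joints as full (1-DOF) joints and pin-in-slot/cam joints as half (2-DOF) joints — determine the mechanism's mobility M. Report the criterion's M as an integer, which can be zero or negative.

M = 4

link 0 = ground. State L|J1|J2 = 1|0|0
+link1  2|0|0
PS(1,0) f=2→J2  2|0|1
+link2  3|0|1
+link3  4|0|1
P(2,1) f=1→J1  4|1|1
PS(2,3) f=2→J2  4|1|2
+link4  5|1|2
PS(2,4) f=2→J2  5|1|3
C(4,1) f=2→J2  5|1|4
P(3,4) f=1→J1  5|2|4
M = 3(5−1)−2·2−4 = 12−4−4 = 4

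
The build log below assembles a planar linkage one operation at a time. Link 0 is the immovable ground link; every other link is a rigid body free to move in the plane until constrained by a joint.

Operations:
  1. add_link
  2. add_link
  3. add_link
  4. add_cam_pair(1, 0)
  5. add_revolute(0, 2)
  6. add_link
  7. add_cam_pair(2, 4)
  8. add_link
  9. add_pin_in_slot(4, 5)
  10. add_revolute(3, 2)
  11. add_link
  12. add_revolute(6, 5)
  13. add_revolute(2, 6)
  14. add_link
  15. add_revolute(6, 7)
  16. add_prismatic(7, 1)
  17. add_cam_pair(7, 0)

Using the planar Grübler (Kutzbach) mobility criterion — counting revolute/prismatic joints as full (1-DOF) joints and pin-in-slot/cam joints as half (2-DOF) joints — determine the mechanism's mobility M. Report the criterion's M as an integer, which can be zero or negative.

M = 5

L=1 J1=0 J2=0
add link → L=2 J1=0 J2=0
add link → L=3 J1=0 J2=0
add link → L=4 J1=0 J2=0
C@1,0 dof=2 J2 → L=4 J1=0 J2=1
R@0,2 dof=1 J1 → L=4 J1=1 J2=1
add link → L=5 J1=1 J2=1
C@2,4 dof=2 J2 → L=5 J1=1 J2=2
add link → L=6 J1=1 J2=2
PS@4,5 dof=2 J2 → L=6 J1=1 J2=3
R@3,2 dof=1 J1 → L=6 J1=2 J2=3
add link → L=7 J1=2 J2=3
R@6,5 dof=1 J1 → L=7 J1=3 J2=3
R@2,6 dof=1 J1 → L=7 J1=4 J2=3
add link → L=8 J1=4 J2=3
R@6,7 dof=1 J1 → L=8 J1=5 J2=3
P@7,1 dof=1 J1 → L=8 J1=6 J2=3
C@7,0 dof=2 J2 → L=8 J1=6 J2=4
M=3(L−1)−2J1−J2=3·7−2·6−4=5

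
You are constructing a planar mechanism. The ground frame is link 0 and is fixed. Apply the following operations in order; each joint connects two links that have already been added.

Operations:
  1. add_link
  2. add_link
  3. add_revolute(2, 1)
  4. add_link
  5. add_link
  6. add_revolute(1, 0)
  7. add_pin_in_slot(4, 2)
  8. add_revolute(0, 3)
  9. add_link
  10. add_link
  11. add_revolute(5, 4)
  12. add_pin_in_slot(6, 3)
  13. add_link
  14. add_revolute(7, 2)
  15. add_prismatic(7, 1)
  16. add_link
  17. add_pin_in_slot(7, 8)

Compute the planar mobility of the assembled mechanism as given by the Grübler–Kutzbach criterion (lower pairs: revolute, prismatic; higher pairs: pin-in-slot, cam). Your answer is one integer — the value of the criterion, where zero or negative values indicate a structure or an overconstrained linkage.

link 0 = ground. State L|J1|J2 = 1|0|0
+link1  2|0|0
+link2  3|0|0
R(2,1) f=1→J1  3|1|0
+link3  4|1|0
+link4  5|1|0
R(1,0) f=1→J1  5|2|0
PS(4,2) f=2→J2  5|2|1
R(0,3) f=1→J1  5|3|1
+link5  6|3|1
+link6  7|3|1
R(5,4) f=1→J1  7|4|1
PS(6,3) f=2→J2  7|4|2
+link7  8|4|2
R(7,2) f=1→J1  8|5|2
P(7,1) f=1→J1  8|6|2
+link8  9|6|2
PS(7,8) f=2→J2  9|6|3
M = 3(9−1)−2·6−3 = 24−12−3 = 9

M = 9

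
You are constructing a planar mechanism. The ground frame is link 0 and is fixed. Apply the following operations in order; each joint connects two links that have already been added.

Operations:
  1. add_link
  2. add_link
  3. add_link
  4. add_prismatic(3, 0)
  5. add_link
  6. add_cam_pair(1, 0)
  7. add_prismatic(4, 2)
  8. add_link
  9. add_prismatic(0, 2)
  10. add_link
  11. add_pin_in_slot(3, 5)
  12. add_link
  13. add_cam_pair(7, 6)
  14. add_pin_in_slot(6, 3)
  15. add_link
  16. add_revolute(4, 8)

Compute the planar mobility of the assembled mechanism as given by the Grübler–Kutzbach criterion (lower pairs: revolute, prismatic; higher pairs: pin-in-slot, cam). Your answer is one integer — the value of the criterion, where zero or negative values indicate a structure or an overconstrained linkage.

ground; <1,0,0>
#1 <2,0,0>
#2 <3,0,0>
#3 <4,0,0>
P:3↔0 J1 <4,1,0>
#4 <5,1,0>
C:1↔0 J2 <5,1,1>
P:4↔2 J1 <5,2,1>
#5 <6,2,1>
P:0↔2 J1 <6,3,1>
#6 <7,3,1>
PS:3↔5 J2 <7,3,2>
#7 <8,3,2>
C:7↔6 J2 <8,3,3>
PS:6↔3 J2 <8,3,4>
#8 <9,3,4>
R:4↔8 J1 <9,4,4>
3×8 − 2×4 − 1×4 = 12

M = 12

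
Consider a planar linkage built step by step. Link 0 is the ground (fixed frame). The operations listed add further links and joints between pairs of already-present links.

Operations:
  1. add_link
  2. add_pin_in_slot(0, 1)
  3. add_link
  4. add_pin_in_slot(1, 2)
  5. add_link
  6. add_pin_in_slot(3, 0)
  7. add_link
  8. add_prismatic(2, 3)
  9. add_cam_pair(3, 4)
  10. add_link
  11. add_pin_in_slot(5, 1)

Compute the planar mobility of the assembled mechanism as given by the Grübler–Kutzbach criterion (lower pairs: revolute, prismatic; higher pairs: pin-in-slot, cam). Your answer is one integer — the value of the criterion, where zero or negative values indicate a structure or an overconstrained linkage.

ground; <1,0,0>
#1 <2,0,0>
PS:0↔1 J2 <2,0,1>
#2 <3,0,1>
PS:1↔2 J2 <3,0,2>
#3 <4,0,2>
PS:3↔0 J2 <4,0,3>
#4 <5,0,3>
P:2↔3 J1 <5,1,3>
C:3↔4 J2 <5,1,4>
#5 <6,1,4>
PS:5↔1 J2 <6,1,5>
3×5 − 2×1 − 1×5 = 8

M = 8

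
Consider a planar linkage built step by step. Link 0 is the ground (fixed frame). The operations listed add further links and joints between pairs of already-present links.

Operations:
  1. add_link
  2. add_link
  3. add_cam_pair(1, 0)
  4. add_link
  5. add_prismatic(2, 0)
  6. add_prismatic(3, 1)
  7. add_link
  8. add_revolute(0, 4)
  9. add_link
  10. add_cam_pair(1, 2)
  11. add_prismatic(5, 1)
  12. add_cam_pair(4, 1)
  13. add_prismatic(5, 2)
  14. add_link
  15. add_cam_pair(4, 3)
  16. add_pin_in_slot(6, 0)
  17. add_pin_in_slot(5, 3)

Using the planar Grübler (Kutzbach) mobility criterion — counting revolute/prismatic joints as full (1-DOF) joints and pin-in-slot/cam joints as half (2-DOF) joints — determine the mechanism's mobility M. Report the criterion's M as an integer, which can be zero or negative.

M = 2

L=1 J1=0 J2=0
add link → L=2 J1=0 J2=0
add link → L=3 J1=0 J2=0
C@1,0 dof=2 J2 → L=3 J1=0 J2=1
add link → L=4 J1=0 J2=1
P@2,0 dof=1 J1 → L=4 J1=1 J2=1
P@3,1 dof=1 J1 → L=4 J1=2 J2=1
add link → L=5 J1=2 J2=1
R@0,4 dof=1 J1 → L=5 J1=3 J2=1
add link → L=6 J1=3 J2=1
C@1,2 dof=2 J2 → L=6 J1=3 J2=2
P@5,1 dof=1 J1 → L=6 J1=4 J2=2
C@4,1 dof=2 J2 → L=6 J1=4 J2=3
P@5,2 dof=1 J1 → L=6 J1=5 J2=3
add link → L=7 J1=5 J2=3
C@4,3 dof=2 J2 → L=7 J1=5 J2=4
PS@6,0 dof=2 J2 → L=7 J1=5 J2=5
PS@5,3 dof=2 J2 → L=7 J1=5 J2=6
M=3(L−1)−2J1−J2=3·6−2·5−6=2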